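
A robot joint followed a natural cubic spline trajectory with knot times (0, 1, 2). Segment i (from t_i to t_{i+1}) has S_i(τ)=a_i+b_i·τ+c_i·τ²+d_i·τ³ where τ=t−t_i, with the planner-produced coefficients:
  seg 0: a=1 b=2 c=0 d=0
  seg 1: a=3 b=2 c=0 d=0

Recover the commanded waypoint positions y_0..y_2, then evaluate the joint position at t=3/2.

y_0 = S_0(0) = a_0 = 1
y_1 = S_1(0) = a_1 = 3
y_2 = S_1(1) = 5
t_q=3/2 is in segment 1 (τ=1/2); S_1(τ)=4

y_0=1 y_1=3 y_2=5
S(3/2) = 4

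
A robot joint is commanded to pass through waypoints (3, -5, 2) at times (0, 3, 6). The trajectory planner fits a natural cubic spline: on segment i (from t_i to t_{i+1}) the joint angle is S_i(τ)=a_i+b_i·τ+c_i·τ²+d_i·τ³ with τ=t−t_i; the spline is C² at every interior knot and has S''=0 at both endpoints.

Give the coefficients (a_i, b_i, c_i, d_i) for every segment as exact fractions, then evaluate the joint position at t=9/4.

Δ: Δ0=-8/3, Δ1=7/3
row 1: diag=12, rhs=30; c'=1/4, d'=5/2
back: M1=5/2
M: M0=0, M1=5/2, M2=0
seg 0: a=3, c=M0/2=0, d=(M1−M0)/(6·3)=5/36, b=Δ0−h0·(2M0+M1)/6=-47/12
seg 1: a=-5, c=M1/2=5/4, d=(M2−M1)/(6·3)=-5/36, b=Δ1−h1·(2M1+M2)/6=-1/6
t_q=9/4 → seg 0, τ=9/4; S=3+-47/12·τ+0·τ²+5/36·τ³=-1083/256

  seg 0: a=3 b=-47/12 c=0 d=5/36
  seg 1: a=-5 b=-1/6 c=5/4 d=-5/36
S(9/4) = -1083/256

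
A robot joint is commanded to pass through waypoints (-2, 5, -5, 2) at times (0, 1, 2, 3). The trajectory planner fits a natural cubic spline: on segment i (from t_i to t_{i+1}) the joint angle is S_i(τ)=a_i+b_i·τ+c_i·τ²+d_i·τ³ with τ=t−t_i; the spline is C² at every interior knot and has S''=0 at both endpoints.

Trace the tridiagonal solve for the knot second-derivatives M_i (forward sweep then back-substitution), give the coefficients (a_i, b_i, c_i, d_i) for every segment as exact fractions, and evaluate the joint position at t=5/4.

  seg 0: a=-2 b=38/3 c=0 d=-17/3
  seg 1: a=5 b=-13/3 c=-17 d=34/3
  seg 2: a=-5 b=-13/3 c=17 d=-17/3
S(5/4) = 97/32

Δ: Δ0=7, Δ1=-10, Δ2=7
row 1: diag=4, rhs=-102; c'=1/4, d'=-51/2
row 2: denom=4−1·1/4=15/4; d'=(102−1·-51/2)/(15/4)=34
back: M2=34
back: M1=-51/2−1/4·34=-34
M: M0=0, M1=-34, M2=34, M3=0
seg 0: a=-2, c=M0/2=0, d=(M1−M0)/(6·1)=-17/3, b=Δ0−h0·(2M0+M1)/6=38/3
seg 1: a=5, c=M1/2=-17, d=(M2−M1)/(6·1)=34/3, b=Δ1−h1·(2M1+M2)/6=-13/3
seg 2: a=-5, c=M2/2=17, d=(M3−M2)/(6·1)=-17/3, b=Δ2−h2·(2M2+M3)/6=-13/3
t_q=5/4 → seg 1, τ=1/4; S=5+-13/3·τ+-17·τ²+34/3·τ³=97/32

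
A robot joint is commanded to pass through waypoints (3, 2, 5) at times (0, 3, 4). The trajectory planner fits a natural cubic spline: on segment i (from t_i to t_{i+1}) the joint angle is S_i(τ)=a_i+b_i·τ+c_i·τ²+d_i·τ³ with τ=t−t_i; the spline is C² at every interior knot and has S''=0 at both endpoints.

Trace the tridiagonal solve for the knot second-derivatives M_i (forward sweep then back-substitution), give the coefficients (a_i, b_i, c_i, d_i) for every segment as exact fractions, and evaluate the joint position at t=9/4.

Δ: Δ0=-1/3, Δ1=3
row 1: diag=8, rhs=20; c'=1/8, d'=5/2
back: M1=5/2
M: M0=0, M1=5/2, M2=0
seg 0: a=3, c=M0/2=0, d=(M1−M0)/(6·3)=5/36, b=Δ0−h0·(2M0+M1)/6=-19/12
seg 1: a=2, c=M1/2=5/4, d=(M2−M1)/(6·1)=-5/12, b=Δ1−h1·(2M1+M2)/6=13/6
t_q=9/4 → seg 0, τ=9/4; S=3+-19/12·τ+0·τ²+5/36·τ³=261/256

  seg 0: a=3 b=-19/12 c=0 d=5/36
  seg 1: a=2 b=13/6 c=5/4 d=-5/12
S(9/4) = 261/256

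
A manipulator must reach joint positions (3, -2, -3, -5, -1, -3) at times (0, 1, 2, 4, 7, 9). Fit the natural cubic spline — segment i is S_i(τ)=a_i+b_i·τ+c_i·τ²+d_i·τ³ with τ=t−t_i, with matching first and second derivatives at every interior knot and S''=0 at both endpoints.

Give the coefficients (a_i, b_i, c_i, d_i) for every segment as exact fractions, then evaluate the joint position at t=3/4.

Δ: Δ0=-5, Δ1=-1, Δ2=-1, Δ3=4/3, Δ4=-1
row 1: diag=4, rhs=24; c'=1/4, d'=6
row 2: denom=6−1·1/4=23/4; d'=(0−1·6)/(23/4)=-24/23
row 3: denom=10−2·8/23=214/23; d'=(14−2·-24/23)/(214/23)=185/107
row 4: denom=10−3·69/214=1933/214; d'=(-14−3·185/107)/(1933/214)=-4106/1933
back: M4=-4106/1933
back: M3=185/107−69/214·-4106/1933=4666/1933
back: M2=-24/23−8/23·4666/1933=-3640/1933
back: M1=6−1/4·-3640/1933=12508/1933
M: M0=0, M1=12508/1933, M2=-3640/1933, M3=4666/1933, M4=-4106/1933, M5=0
seg 0: a=3, c=M0/2=0, d=(M1−M0)/(6·1)=6254/5799, b=Δ0−h0·(2M0+M1)/6=-35249/5799
seg 1: a=-2, c=M1/2=6254/1933, d=(M2−M1)/(6·1)=-8074/5799, b=Δ1−h1·(2M1+M2)/6=-16487/5799
seg 2: a=-3, c=M2/2=-1820/1933, d=(M3−M2)/(6·2)=4153/11598, b=Δ2−h2·(2M2+M3)/6=-3185/5799
seg 3: a=-5, c=M3/2=2333/1933, d=(M4−M3)/(6·3)=-1462/5799, b=Δ3−h3·(2M3+M4)/6=-107/5799
seg 4: a=-1, c=M4/2=-2053/1933, d=(M5−M4)/(6·2)=2053/11598, b=Δ4−h4·(2M4+M5)/6=2413/5799
t_q=3/4 → seg 0, τ=3/4; S=3+-35249/5799·τ+0·τ²+6254/5799·τ³=-68281/61856

  seg 0: a=3 b=-35249/5799 c=0 d=6254/5799
  seg 1: a=-2 b=-16487/5799 c=6254/1933 d=-8074/5799
  seg 2: a=-3 b=-3185/5799 c=-1820/1933 d=4153/11598
  seg 3: a=-5 b=-107/5799 c=2333/1933 d=-1462/5799
  seg 4: a=-1 b=2413/5799 c=-2053/1933 d=2053/11598
S(3/4) = -68281/61856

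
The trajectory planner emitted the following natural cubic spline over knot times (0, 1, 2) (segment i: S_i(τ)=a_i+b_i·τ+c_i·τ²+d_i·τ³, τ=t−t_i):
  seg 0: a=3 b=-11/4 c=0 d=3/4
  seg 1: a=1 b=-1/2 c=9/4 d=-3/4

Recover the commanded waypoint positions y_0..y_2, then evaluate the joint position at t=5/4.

y_0=3 y_1=1 y_2=2
S(5/4) = 257/256

y_0 = S_0(0) = a_0 = 3
y_1 = S_1(0) = a_1 = 1
y_2 = S_1(1) = 2
t_q=5/4 is in segment 1 (τ=1/4); S_1(τ)=257/256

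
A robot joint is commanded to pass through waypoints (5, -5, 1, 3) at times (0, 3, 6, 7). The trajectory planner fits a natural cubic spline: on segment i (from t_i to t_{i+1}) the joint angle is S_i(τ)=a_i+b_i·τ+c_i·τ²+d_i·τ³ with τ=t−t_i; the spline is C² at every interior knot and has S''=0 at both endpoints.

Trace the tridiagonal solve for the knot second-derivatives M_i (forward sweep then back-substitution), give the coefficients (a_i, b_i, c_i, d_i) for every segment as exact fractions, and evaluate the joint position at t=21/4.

  seg 0: a=5 b=-418/87 c=0 d=128/783
  seg 1: a=-5 b=-34/87 c=128/87 d=-176/783
  seg 2: a=1 b=206/87 c=-16/29 d=16/87
S(21/4) = -115/116

Δ: Δ0=-10/3, Δ1=2, Δ2=2
row 1: diag=12, rhs=32; c'=1/4, d'=8/3
row 2: denom=8−3·1/4=29/4; d'=(0−3·8/3)/(29/4)=-32/29
back: M2=-32/29
back: M1=8/3−1/4·-32/29=256/87
M: M0=0, M1=256/87, M2=-32/29, M3=0
seg 0: a=5, c=M0/2=0, d=(M1−M0)/(6·3)=128/783, b=Δ0−h0·(2M0+M1)/6=-418/87
seg 1: a=-5, c=M1/2=128/87, d=(M2−M1)/(6·3)=-176/783, b=Δ1−h1·(2M1+M2)/6=-34/87
seg 2: a=1, c=M2/2=-16/29, d=(M3−M2)/(6·1)=16/87, b=Δ2−h2·(2M2+M3)/6=206/87
t_q=21/4 → seg 1, τ=9/4; S=-5+-34/87·τ+128/87·τ²+-176/783·τ³=-115/116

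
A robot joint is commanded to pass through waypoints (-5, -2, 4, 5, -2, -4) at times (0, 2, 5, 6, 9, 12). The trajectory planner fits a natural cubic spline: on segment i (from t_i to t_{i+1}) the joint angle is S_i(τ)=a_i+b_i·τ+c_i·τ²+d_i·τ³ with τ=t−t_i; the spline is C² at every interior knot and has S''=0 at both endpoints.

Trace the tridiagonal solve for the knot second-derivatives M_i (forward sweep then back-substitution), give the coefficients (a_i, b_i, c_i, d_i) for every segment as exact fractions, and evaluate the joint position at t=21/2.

  seg 0: a=-5 b=1811/1346 c=0 d=26/673
  seg 1: a=-2 b=2435/1346 c=156/673 d=-679/12114
  seg 2: a=4 b=1135/673 c=-367/1346 d=-557/1346
  seg 3: a=5 b=-135/1346 c=-1019/673 d=9325/36342
  seg 4: a=-2 b=-1519/673 c=3211/4038 d=-3211/36342
S(21/2) = -41937/10768

Δ: Δ0=3/2, Δ1=2, Δ2=1, Δ3=-7/3, Δ4=-2/3
row 1: diag=10, rhs=3; c'=3/10, d'=3/10
row 2: denom=8−3·3/10=71/10; d'=(-6−3·3/10)/(71/10)=-69/71
row 3: denom=8−1·10/71=558/71; d'=(-20−1·-69/71)/(558/71)=-1351/558
row 4: denom=12−3·71/186=673/62; d'=(10−3·-1351/558)/(673/62)=3211/2019
back: M4=3211/2019
back: M3=-1351/558−71/186·3211/2019=-2038/673
back: M2=-69/71−10/71·-2038/673=-367/673
back: M1=3/10−3/10·-367/673=312/673
M: M0=0, M1=312/673, M2=-367/673, M3=-2038/673, M4=3211/2019, M5=0
seg 0: a=-5, c=M0/2=0, d=(M1−M0)/(6·2)=26/673, b=Δ0−h0·(2M0+M1)/6=1811/1346
seg 1: a=-2, c=M1/2=156/673, d=(M2−M1)/(6·3)=-679/12114, b=Δ1−h1·(2M1+M2)/6=2435/1346
seg 2: a=4, c=M2/2=-367/1346, d=(M3−M2)/(6·1)=-557/1346, b=Δ2−h2·(2M2+M3)/6=1135/673
seg 3: a=5, c=M3/2=-1019/673, d=(M4−M3)/(6·3)=9325/36342, b=Δ3−h3·(2M3+M4)/6=-135/1346
seg 4: a=-2, c=M4/2=3211/4038, d=(M5−M4)/(6·3)=-3211/36342, b=Δ4−h4·(2M4+M5)/6=-1519/673
t_q=21/2 → seg 4, τ=3/2; S=-2+-1519/673·τ+3211/4038·τ²+-3211/36342·τ³=-41937/10768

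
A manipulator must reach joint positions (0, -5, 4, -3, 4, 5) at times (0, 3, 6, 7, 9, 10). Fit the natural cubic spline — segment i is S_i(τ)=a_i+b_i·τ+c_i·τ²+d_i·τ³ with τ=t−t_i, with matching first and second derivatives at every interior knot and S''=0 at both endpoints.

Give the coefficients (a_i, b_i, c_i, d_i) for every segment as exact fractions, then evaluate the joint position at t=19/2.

Δ: Δ0=-5/3, Δ1=3, Δ2=-7, Δ3=7/2, Δ4=1
row 1: diag=12, rhs=28; c'=1/4, d'=7/3
row 2: denom=8−3·1/4=29/4; d'=(-60−3·7/3)/(29/4)=-268/29
row 3: denom=6−1·4/29=170/29; d'=(63−1·-268/29)/(170/29)=419/34
row 4: denom=6−2·29/85=452/85; d'=(-15−2·419/34)/(452/85)=-1685/226
back: M4=-1685/226
back: M3=419/34−29/85·-1685/226=1680/113
back: M2=-268/29−4/29·1680/113=-1276/113
back: M1=7/3−1/4·-1276/113=1748/339
M: M0=0, M1=1748/339, M2=-1276/113, M3=1680/113, M4=-1685/226, M5=0
seg 0: a=0, c=M0/2=0, d=(M1−M0)/(6·3)=874/3051, b=Δ0−h0·(2M0+M1)/6=-1439/339
seg 1: a=-5, c=M1/2=874/339, d=(M2−M1)/(6·3)=-2788/3051, b=Δ1−h1·(2M1+M2)/6=1183/339
seg 2: a=4, c=M2/2=-638/113, d=(M3−M2)/(6·1)=1478/339, b=Δ2−h2·(2M2+M3)/6=-1937/339
seg 3: a=-3, c=M3/2=840/113, d=(M4−M3)/(6·2)=-5045/2712, b=Δ3−h3·(2M3+M4)/6=-1331/339
seg 4: a=4, c=M4/2=-1685/452, d=(M5−M4)/(6·1)=1685/1356, b=Δ4−h4·(2M4+M5)/6=2363/678
t_q=19/2 → seg 4, τ=1/2; S=4+2363/678·τ+-1685/452·τ²+1685/1356·τ³=17957/3616

  seg 0: a=0 b=-1439/339 c=0 d=874/3051
  seg 1: a=-5 b=1183/339 c=874/339 d=-2788/3051
  seg 2: a=4 b=-1937/339 c=-638/113 d=1478/339
  seg 3: a=-3 b=-1331/339 c=840/113 d=-5045/2712
  seg 4: a=4 b=2363/678 c=-1685/452 d=1685/1356
S(19/2) = 17957/3616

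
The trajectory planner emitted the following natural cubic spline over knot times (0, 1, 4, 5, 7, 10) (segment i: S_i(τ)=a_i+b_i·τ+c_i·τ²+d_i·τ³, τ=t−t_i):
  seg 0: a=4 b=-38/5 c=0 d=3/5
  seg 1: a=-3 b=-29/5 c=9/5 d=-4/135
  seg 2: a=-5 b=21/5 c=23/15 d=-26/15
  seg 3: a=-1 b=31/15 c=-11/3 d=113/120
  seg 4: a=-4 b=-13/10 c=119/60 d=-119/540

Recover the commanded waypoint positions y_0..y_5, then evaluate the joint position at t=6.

y_0 = S_0(0) = a_0 = 4
y_1 = S_1(0) = a_1 = -3
y_2 = S_2(0) = a_2 = -5
y_3 = S_3(0) = a_3 = -1
y_4 = S_4(0) = a_4 = -4
y_5 = S_4(3) = 4
t_q=6 is in segment 3 (τ=1); S_3(τ)=-199/120

y_0=4 y_1=-3 y_2=-5 y_3=-1 y_4=-4 y_5=4
S(6) = -199/120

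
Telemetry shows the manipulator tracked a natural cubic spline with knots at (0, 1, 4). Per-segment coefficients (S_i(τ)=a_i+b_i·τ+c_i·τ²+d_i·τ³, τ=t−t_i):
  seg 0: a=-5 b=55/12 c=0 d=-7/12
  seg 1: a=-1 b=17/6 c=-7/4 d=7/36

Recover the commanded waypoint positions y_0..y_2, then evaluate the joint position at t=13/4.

y_0 = S_0(0) = a_0 = -5
y_1 = S_1(0) = a_1 = -1
y_2 = S_1(3) = -3
t_q=13/4 is in segment 1 (τ=9/4); S_1(τ)=-325/256

y_0=-5 y_1=-1 y_2=-3
S(13/4) = -325/256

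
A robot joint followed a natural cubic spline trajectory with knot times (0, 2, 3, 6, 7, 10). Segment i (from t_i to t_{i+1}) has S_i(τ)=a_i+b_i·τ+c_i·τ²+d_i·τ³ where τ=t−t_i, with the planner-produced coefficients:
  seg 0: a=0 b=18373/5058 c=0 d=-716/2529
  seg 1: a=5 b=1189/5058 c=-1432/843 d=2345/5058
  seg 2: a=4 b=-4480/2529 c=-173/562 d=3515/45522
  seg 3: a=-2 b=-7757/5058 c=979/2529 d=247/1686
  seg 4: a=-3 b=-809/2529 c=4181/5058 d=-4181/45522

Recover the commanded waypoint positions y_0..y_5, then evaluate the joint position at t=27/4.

y_0 = S_0(0) = a_0 = 0
y_1 = S_1(0) = a_1 = 5
y_2 = S_2(0) = a_2 = 4
y_3 = S_3(0) = a_3 = -2
y_4 = S_4(0) = a_4 = -3
y_5 = S_4(3) = 1
t_q=27/4 is in segment 3 (τ=3/4); S_3(τ)=-309755/107904

y_0=0 y_1=5 y_2=4 y_3=-2 y_4=-3 y_5=1
S(27/4) = -309755/107904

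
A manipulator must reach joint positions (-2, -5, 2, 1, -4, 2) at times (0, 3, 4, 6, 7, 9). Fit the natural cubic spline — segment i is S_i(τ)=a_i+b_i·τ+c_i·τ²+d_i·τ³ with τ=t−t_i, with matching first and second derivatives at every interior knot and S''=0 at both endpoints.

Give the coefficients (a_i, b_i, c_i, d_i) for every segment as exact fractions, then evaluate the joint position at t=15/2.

Δ: Δ0=-1, Δ1=7, Δ2=-1/2, Δ3=-5, Δ4=3
row 1: diag=8, rhs=48; c'=1/8, d'=6
row 2: denom=6−1·1/8=47/8; d'=(-45−1·6)/(47/8)=-408/47
row 3: denom=6−2·16/47=250/47; d'=(-27−2·-408/47)/(250/47)=-453/250
row 4: denom=6−1·47/250=1453/250; d'=(48−1·-453/250)/(1453/250)=12453/1453
back: M4=12453/1453
back: M3=-453/250−47/250·12453/1453=-4974/1453
back: M2=-408/47−16/47·-4974/1453=-10920/1453
back: M1=6−1/8·-10920/1453=10083/1453
M: M0=0, M1=10083/1453, M2=-10920/1453, M3=-4974/1453, M4=12453/1453, M5=0
seg 0: a=-2, c=M0/2=0, d=(M1−M0)/(6·3)=3361/8718, b=Δ0−h0·(2M0+M1)/6=-12989/2906
seg 1: a=-5, c=M1/2=10083/2906, d=(M2−M1)/(6·1)=-7001/2906, b=Δ1−h1·(2M1+M2)/6=8630/1453
seg 2: a=2, c=M2/2=-5460/1453, d=(M3−M2)/(6·2)=991/2906, b=Δ2−h2·(2M2+M3)/6=16423/2906
seg 3: a=1, c=M3/2=-2487/1453, d=(M4−M3)/(6·1)=5809/2906, b=Δ3−h3·(2M3+M4)/6=-15365/2906
seg 4: a=-4, c=M4/2=12453/2906, d=(M5−M4)/(6·2)=-4151/5812, b=Δ4−h4·(2M4+M5)/6=-3943/1453
t_q=15/2 → seg 4, τ=1/2; S=-4+-3943/1453·τ+12453/2906·τ²+-4151/5812·τ³=-203411/46496

  seg 0: a=-2 b=-12989/2906 c=0 d=3361/8718
  seg 1: a=-5 b=8630/1453 c=10083/2906 d=-7001/2906
  seg 2: a=2 b=16423/2906 c=-5460/1453 d=991/2906
  seg 3: a=1 b=-15365/2906 c=-2487/1453 d=5809/2906
  seg 4: a=-4 b=-3943/1453 c=12453/2906 d=-4151/5812
S(15/2) = -203411/46496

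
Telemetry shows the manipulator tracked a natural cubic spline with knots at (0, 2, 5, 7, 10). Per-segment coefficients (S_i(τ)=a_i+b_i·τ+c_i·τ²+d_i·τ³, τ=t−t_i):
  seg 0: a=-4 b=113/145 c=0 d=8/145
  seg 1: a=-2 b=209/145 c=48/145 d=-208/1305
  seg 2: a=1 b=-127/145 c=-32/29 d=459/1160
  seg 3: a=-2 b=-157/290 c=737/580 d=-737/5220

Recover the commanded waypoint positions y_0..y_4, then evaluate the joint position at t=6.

y_0=-4 y_1=-2 y_2=1 y_3=-2 y_4=4
S(6) = -677/1160

y_0 = S_0(0) = a_0 = -4
y_1 = S_1(0) = a_1 = -2
y_2 = S_2(0) = a_2 = 1
y_3 = S_3(0) = a_3 = -2
y_4 = S_3(3) = 4
t_q=6 is in segment 2 (τ=1); S_2(τ)=-677/1160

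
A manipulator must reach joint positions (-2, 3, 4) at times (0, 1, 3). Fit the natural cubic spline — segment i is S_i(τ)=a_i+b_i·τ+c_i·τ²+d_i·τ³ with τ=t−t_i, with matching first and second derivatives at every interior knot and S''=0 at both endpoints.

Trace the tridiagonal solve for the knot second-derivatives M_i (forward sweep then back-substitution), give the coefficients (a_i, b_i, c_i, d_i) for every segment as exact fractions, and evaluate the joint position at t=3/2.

  seg 0: a=-2 b=23/4 c=0 d=-3/4
  seg 1: a=3 b=7/2 c=-9/4 d=3/8
S(3/2) = 271/64

Δ: Δ0=5, Δ1=1/2
row 1: diag=6, rhs=-27; c'=1/3, d'=-9/2
back: M1=-9/2
M: M0=0, M1=-9/2, M2=0
seg 0: a=-2, c=M0/2=0, d=(M1−M0)/(6·1)=-3/4, b=Δ0−h0·(2M0+M1)/6=23/4
seg 1: a=3, c=M1/2=-9/4, d=(M2−M1)/(6·2)=3/8, b=Δ1−h1·(2M1+M2)/6=7/2
t_q=3/2 → seg 1, τ=1/2; S=3+7/2·τ+-9/4·τ²+3/8·τ³=271/64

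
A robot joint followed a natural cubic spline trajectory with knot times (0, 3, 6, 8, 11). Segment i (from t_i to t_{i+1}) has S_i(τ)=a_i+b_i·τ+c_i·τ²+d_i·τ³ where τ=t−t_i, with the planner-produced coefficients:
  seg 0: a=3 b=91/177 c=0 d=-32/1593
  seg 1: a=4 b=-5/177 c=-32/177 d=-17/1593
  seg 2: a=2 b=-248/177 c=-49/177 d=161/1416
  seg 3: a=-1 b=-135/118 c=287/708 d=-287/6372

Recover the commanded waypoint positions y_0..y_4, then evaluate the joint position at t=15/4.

y_0=3 y_1=4 y_2=2 y_3=-1 y_4=-2
S(15/4) = 14623/3776

y_0 = S_0(0) = a_0 = 3
y_1 = S_1(0) = a_1 = 4
y_2 = S_2(0) = a_2 = 2
y_3 = S_3(0) = a_3 = -1
y_4 = S_3(3) = -2
t_q=15/4 is in segment 1 (τ=3/4); S_1(τ)=14623/3776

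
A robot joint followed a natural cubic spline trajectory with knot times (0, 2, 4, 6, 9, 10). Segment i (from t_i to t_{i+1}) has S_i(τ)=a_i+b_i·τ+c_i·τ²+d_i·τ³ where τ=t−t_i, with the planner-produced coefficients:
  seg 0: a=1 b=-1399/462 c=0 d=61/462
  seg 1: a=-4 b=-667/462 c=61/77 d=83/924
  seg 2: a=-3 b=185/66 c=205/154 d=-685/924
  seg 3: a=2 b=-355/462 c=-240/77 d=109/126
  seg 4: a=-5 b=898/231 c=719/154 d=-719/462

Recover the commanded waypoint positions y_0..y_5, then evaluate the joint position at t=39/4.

y_0 = S_0(0) = a_0 = 1
y_1 = S_1(0) = a_1 = -4
y_2 = S_2(0) = a_2 = -3
y_3 = S_3(0) = a_3 = 2
y_4 = S_4(0) = a_4 = -5
y_5 = S_4(1) = 2
t_q=39/4 is in segment 4 (τ=3/4); S_4(τ)=-1131/9856

y_0=1 y_1=-4 y_2=-3 y_3=2 y_4=-5 y_5=2
S(39/4) = -1131/9856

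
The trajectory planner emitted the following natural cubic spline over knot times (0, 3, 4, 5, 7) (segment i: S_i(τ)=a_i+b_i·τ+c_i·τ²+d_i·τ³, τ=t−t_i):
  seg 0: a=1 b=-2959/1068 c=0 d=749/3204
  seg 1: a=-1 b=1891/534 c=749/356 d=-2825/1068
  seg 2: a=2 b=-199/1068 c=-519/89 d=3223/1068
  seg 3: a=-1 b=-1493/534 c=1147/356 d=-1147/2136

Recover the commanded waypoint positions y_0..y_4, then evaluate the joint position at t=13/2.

y_0=1 y_1=-1 y_2=2 y_3=-1 y_4=2
S(13/2) = 1385/5696

y_0 = S_0(0) = a_0 = 1
y_1 = S_1(0) = a_1 = -1
y_2 = S_2(0) = a_2 = 2
y_3 = S_3(0) = a_3 = -1
y_4 = S_3(2) = 2
t_q=13/2 is in segment 3 (τ=3/2); S_3(τ)=1385/5696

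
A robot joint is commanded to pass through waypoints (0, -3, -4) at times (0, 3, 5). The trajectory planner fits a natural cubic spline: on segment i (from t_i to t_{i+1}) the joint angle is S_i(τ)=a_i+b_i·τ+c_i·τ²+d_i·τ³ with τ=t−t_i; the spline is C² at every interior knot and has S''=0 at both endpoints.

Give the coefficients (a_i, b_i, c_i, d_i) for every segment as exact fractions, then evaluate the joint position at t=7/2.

Δ: Δ0=-1, Δ1=-1/2
row 1: diag=10, rhs=3; c'=1/5, d'=3/10
back: M1=3/10
M: M0=0, M1=3/10, M2=0
seg 0: a=0, c=M0/2=0, d=(M1−M0)/(6·3)=1/60, b=Δ0−h0·(2M0+M1)/6=-23/20
seg 1: a=-3, c=M1/2=3/20, d=(M2−M1)/(6·2)=-1/40, b=Δ1−h1·(2M1+M2)/6=-7/10
t_q=7/2 → seg 1, τ=1/2; S=-3+-7/10·τ+3/20·τ²+-1/40·τ³=-1061/320

  seg 0: a=0 b=-23/20 c=0 d=1/60
  seg 1: a=-3 b=-7/10 c=3/20 d=-1/40
S(7/2) = -1061/320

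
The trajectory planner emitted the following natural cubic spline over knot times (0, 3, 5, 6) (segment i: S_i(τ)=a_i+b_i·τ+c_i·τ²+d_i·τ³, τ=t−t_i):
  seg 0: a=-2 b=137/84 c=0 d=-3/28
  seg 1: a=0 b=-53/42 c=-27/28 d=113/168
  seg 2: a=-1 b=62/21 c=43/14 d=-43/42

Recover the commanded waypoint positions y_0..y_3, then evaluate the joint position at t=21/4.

y_0=-2 y_1=0 y_2=-1 y_3=4
S(21/4) = -11/128

y_0 = S_0(0) = a_0 = -2
y_1 = S_1(0) = a_1 = 0
y_2 = S_2(0) = a_2 = -1
y_3 = S_2(1) = 4
t_q=21/4 is in segment 2 (τ=1/4); S_2(τ)=-11/128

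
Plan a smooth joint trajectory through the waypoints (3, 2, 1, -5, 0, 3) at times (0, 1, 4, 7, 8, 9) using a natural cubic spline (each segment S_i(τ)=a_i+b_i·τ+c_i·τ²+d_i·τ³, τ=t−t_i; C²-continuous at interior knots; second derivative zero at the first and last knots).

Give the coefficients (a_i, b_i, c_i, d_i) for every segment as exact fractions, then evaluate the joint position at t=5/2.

  seg 0: a=3 b=-278/219 c=0 d=59/219
  seg 1: a=2 b=-101/219 c=59/73 d=-503/1971
  seg 2: a=1 b=-548/219 c=-326/219 d=1088/1971
  seg 3: a=-5 b=760/219 c=254/73 d=-427/219
  seg 4: a=0 b=1003/219 c=-173/73 d=173/219
S(5/2) = 1323/584

Δ: Δ0=-1, Δ1=-1/3, Δ2=-2, Δ3=5, Δ4=3
row 1: diag=8, rhs=4; c'=3/8, d'=1/2
row 2: denom=12−3·3/8=87/8; d'=(-10−3·1/2)/(87/8)=-92/87
row 3: denom=8−3·8/29=208/29; d'=(42−3·-92/87)/(208/29)=655/104
row 4: denom=4−1·29/208=803/208; d'=(-12−1·655/104)/(803/208)=-346/73
back: M4=-346/73
back: M3=655/104−29/208·-346/73=508/73
back: M2=-92/87−8/29·508/73=-652/219
back: M1=1/2−3/8·-652/219=118/73
M: M0=0, M1=118/73, M2=-652/219, M3=508/73, M4=-346/73, M5=0
seg 0: a=3, c=M0/2=0, d=(M1−M0)/(6·1)=59/219, b=Δ0−h0·(2M0+M1)/6=-278/219
seg 1: a=2, c=M1/2=59/73, d=(M2−M1)/(6·3)=-503/1971, b=Δ1−h1·(2M1+M2)/6=-101/219
seg 2: a=1, c=M2/2=-326/219, d=(M3−M2)/(6·3)=1088/1971, b=Δ2−h2·(2M2+M3)/6=-548/219
seg 3: a=-5, c=M3/2=254/73, d=(M4−M3)/(6·1)=-427/219, b=Δ3−h3·(2M3+M4)/6=760/219
seg 4: a=0, c=M4/2=-173/73, d=(M5−M4)/(6·1)=173/219, b=Δ4−h4·(2M4+M5)/6=1003/219
t_q=5/2 → seg 1, τ=3/2; S=2+-101/219·τ+59/73·τ²+-503/1971·τ³=1323/584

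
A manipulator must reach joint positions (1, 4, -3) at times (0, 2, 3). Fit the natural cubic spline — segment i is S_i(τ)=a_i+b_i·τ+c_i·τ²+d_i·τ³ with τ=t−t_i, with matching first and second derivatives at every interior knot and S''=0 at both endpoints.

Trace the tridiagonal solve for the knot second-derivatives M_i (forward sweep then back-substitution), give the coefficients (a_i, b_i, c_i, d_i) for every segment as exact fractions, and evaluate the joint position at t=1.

  seg 0: a=1 b=13/3 c=0 d=-17/24
  seg 1: a=4 b=-25/6 c=-17/4 d=17/12
S(1) = 37/8

Δ: Δ0=3/2, Δ1=-7
row 1: diag=6, rhs=-51; c'=1/6, d'=-17/2
back: M1=-17/2
M: M0=0, M1=-17/2, M2=0
seg 0: a=1, c=M0/2=0, d=(M1−M0)/(6·2)=-17/24, b=Δ0−h0·(2M0+M1)/6=13/3
seg 1: a=4, c=M1/2=-17/4, d=(M2−M1)/(6·1)=17/12, b=Δ1−h1·(2M1+M2)/6=-25/6
t_q=1 → seg 0, τ=1; S=1+13/3·τ+0·τ²+-17/24·τ³=37/8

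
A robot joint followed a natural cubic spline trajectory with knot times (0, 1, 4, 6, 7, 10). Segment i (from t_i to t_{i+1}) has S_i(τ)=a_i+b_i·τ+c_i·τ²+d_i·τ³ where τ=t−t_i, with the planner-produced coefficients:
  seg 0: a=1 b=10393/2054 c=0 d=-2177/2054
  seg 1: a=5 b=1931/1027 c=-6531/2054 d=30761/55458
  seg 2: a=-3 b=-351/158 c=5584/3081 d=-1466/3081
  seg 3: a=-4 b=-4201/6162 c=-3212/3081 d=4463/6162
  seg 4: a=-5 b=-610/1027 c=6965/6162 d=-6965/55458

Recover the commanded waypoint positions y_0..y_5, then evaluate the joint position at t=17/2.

y_0 = S_0(0) = a_0 = 1
y_1 = S_1(0) = a_1 = 5
y_2 = S_2(0) = a_2 = -3
y_3 = S_3(0) = a_3 = -4
y_4 = S_4(0) = a_4 = -5
y_5 = S_4(3) = 0
t_q=17/2 is in segment 4 (τ=3/2); S_4(τ)=-61975/16432

y_0=1 y_1=5 y_2=-3 y_3=-4 y_4=-5 y_5=0
S(17/2) = -61975/16432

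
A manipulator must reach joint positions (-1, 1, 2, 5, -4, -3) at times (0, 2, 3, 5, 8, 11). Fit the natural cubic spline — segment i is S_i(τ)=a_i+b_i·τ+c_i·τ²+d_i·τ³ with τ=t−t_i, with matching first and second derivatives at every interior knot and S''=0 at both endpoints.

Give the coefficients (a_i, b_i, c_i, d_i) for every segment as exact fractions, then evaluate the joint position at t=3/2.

  seg 0: a=-1 b=3964/3597 c=0 d=-367/14388
  seg 1: a=1 b=2863/3597 c=-367/2398 d=2569/7194
  seg 2: a=2 b=1021/654 c=1101/1199 d=-3413/7194
  seg 3: a=5 b=-3301/7194 c=-2312/1199 d=23335/64746
  seg 4: a=-4 b=-8264/3597 c=9463/7194 d=-9463/64746
S(3/2) = 21753/38368

Δ: Δ0=1, Δ1=1, Δ2=3/2, Δ3=-3, Δ4=1/3
row 1: diag=6, rhs=0; c'=1/6, d'=0
row 2: denom=6−1·1/6=35/6; d'=(3−1·0)/(35/6)=18/35
row 3: denom=10−2·12/35=326/35; d'=(-27−2·18/35)/(326/35)=-981/326
row 4: denom=12−3·105/326=3597/326; d'=(20−3·-981/326)/(3597/326)=9463/3597
back: M4=9463/3597
back: M3=-981/326−105/326·9463/3597=-4624/1199
back: M2=18/35−12/35·-4624/1199=2202/1199
back: M1=0−1/6·2202/1199=-367/1199
M: M0=0, M1=-367/1199, M2=2202/1199, M3=-4624/1199, M4=9463/3597, M5=0
seg 0: a=-1, c=M0/2=0, d=(M1−M0)/(6·2)=-367/14388, b=Δ0−h0·(2M0+M1)/6=3964/3597
seg 1: a=1, c=M1/2=-367/2398, d=(M2−M1)/(6·1)=2569/7194, b=Δ1−h1·(2M1+M2)/6=2863/3597
seg 2: a=2, c=M2/2=1101/1199, d=(M3−M2)/(6·2)=-3413/7194, b=Δ2−h2·(2M2+M3)/6=1021/654
seg 3: a=5, c=M3/2=-2312/1199, d=(M4−M3)/(6·3)=23335/64746, b=Δ3−h3·(2M3+M4)/6=-3301/7194
seg 4: a=-4, c=M4/2=9463/7194, d=(M5−M4)/(6·3)=-9463/64746, b=Δ4−h4·(2M4+M5)/6=-8264/3597
t_q=3/2 → seg 0, τ=3/2; S=-1+3964/3597·τ+0·τ²+-367/14388·τ³=21753/38368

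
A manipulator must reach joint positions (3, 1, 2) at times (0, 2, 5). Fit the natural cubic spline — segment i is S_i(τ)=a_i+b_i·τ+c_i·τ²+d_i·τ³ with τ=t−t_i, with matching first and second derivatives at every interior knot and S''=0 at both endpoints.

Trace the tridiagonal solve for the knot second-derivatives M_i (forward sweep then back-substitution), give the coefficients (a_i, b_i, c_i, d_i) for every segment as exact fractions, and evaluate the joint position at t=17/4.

  seg 0: a=3 b=-19/15 c=0 d=1/15
  seg 1: a=1 b=-7/15 c=2/5 d=-2/45
S(17/4) = 47/32

Δ: Δ0=-1, Δ1=1/3
row 1: diag=10, rhs=8; c'=3/10, d'=4/5
back: M1=4/5
M: M0=0, M1=4/5, M2=0
seg 0: a=3, c=M0/2=0, d=(M1−M0)/(6·2)=1/15, b=Δ0−h0·(2M0+M1)/6=-19/15
seg 1: a=1, c=M1/2=2/5, d=(M2−M1)/(6·3)=-2/45, b=Δ1−h1·(2M1+M2)/6=-7/15
t_q=17/4 → seg 1, τ=9/4; S=1+-7/15·τ+2/5·τ²+-2/45·τ³=47/32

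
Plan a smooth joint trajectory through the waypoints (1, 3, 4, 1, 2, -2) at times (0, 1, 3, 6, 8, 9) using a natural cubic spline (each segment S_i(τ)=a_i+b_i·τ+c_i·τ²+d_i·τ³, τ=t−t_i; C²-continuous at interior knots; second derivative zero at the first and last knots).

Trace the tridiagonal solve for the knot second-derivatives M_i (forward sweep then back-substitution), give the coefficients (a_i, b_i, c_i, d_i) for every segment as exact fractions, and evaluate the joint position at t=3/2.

  seg 0: a=1 b=6107/2812 c=0 d=-483/2812
  seg 1: a=3 b=2329/1406 c=-1449/2812 d=-177/5624
  seg 2: a=4 b=-550/703 c=-495/703 d=4/19
  seg 3: a=1 b=476/703 c=837/703 d=-3597/5624
  seg 4: a=2 b=-3143/1406 c=-7443/2812 d=2481/2812
S(3/2) = 166267/44992

Δ: Δ0=2, Δ1=1/2, Δ2=-1, Δ3=1/2, Δ4=-4
row 1: diag=6, rhs=-9; c'=1/3, d'=-3/2
row 2: denom=10−2·1/3=28/3; d'=(-9−2·-3/2)/(28/3)=-9/14
row 3: denom=10−3·9/28=253/28; d'=(9−3·-9/14)/(253/28)=306/253
row 4: denom=6−2·56/253=1406/253; d'=(-27−2·306/253)/(1406/253)=-7443/1406
back: M4=-7443/1406
back: M3=306/253−56/253·-7443/1406=1674/703
back: M2=-9/14−9/28·1674/703=-990/703
back: M1=-3/2−1/3·-990/703=-1449/1406
M: M0=0, M1=-1449/1406, M2=-990/703, M3=1674/703, M4=-7443/1406, M5=0
seg 0: a=1, c=M0/2=0, d=(M1−M0)/(6·1)=-483/2812, b=Δ0−h0·(2M0+M1)/6=6107/2812
seg 1: a=3, c=M1/2=-1449/2812, d=(M2−M1)/(6·2)=-177/5624, b=Δ1−h1·(2M1+M2)/6=2329/1406
seg 2: a=4, c=M2/2=-495/703, d=(M3−M2)/(6·3)=4/19, b=Δ2−h2·(2M2+M3)/6=-550/703
seg 3: a=1, c=M3/2=837/703, d=(M4−M3)/(6·2)=-3597/5624, b=Δ3−h3·(2M3+M4)/6=476/703
seg 4: a=2, c=M4/2=-7443/2812, d=(M5−M4)/(6·1)=2481/2812, b=Δ4−h4·(2M4+M5)/6=-3143/1406
t_q=3/2 → seg 1, τ=1/2; S=3+2329/1406·τ+-1449/2812·τ²+-177/5624·τ³=166267/44992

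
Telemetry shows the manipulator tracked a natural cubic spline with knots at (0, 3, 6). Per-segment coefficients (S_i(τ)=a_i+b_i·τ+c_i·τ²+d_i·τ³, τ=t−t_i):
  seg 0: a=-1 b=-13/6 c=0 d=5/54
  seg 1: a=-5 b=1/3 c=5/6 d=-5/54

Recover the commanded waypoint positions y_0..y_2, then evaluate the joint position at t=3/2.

y_0 = S_0(0) = a_0 = -1
y_1 = S_1(0) = a_1 = -5
y_2 = S_1(3) = 1
t_q=3/2 is in segment 0 (τ=3/2); S_0(τ)=-63/16

y_0=-1 y_1=-5 y_2=1
S(3/2) = -63/16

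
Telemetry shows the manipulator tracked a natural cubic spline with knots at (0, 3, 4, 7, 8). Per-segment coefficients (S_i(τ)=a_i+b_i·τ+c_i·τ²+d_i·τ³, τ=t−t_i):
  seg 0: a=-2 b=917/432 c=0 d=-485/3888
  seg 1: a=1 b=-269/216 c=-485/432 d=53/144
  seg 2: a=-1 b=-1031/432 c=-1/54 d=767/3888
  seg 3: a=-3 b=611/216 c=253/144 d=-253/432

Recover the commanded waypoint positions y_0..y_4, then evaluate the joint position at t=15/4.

y_0 = S_0(0) = a_0 = -2
y_1 = S_1(0) = a_1 = 1
y_2 = S_2(0) = a_2 = -1
y_3 = S_3(0) = a_3 = -3
y_4 = S_3(1) = 1
t_q=15/4 is in segment 1 (τ=3/4); S_1(τ)=-3781/9216

y_0=-2 y_1=1 y_2=-1 y_3=-3 y_4=1
S(15/4) = -3781/9216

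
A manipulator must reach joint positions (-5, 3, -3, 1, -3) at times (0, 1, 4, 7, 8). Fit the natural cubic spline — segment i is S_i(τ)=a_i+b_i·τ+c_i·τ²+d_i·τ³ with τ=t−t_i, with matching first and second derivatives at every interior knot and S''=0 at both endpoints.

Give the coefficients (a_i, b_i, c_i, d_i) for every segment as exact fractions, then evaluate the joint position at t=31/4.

  seg 0: a=-5 b=2995/312 c=0 d=-499/312
  seg 1: a=3 b=749/156 c=-499/104 d=2369/2808
  seg 2: a=-3 b=-29/24 c=109/39 d=-1823/2808
  seg 3: a=1 b=-307/156 c=-317/104 d=317/312
S(31/4) = -11727/6656

Δ: Δ0=8, Δ1=-2, Δ2=4/3, Δ3=-4
row 1: diag=8, rhs=-60; c'=3/8, d'=-15/2
row 2: denom=12−3·3/8=87/8; d'=(20−3·-15/2)/(87/8)=340/87
row 3: denom=8−3·8/29=208/29; d'=(-32−3·340/87)/(208/29)=-317/52
back: M3=-317/52
back: M2=340/87−8/29·-317/52=218/39
back: M1=-15/2−3/8·218/39=-499/52
M: M0=0, M1=-499/52, M2=218/39, M3=-317/52, M4=0
seg 0: a=-5, c=M0/2=0, d=(M1−M0)/(6·1)=-499/312, b=Δ0−h0·(2M0+M1)/6=2995/312
seg 1: a=3, c=M1/2=-499/104, d=(M2−M1)/(6·3)=2369/2808, b=Δ1−h1·(2M1+M2)/6=749/156
seg 2: a=-3, c=M2/2=109/39, d=(M3−M2)/(6·3)=-1823/2808, b=Δ2−h2·(2M2+M3)/6=-29/24
seg 3: a=1, c=M3/2=-317/104, d=(M4−M3)/(6·1)=317/312, b=Δ3−h3·(2M3+M4)/6=-307/156
t_q=31/4 → seg 3, τ=3/4; S=1+-307/156·τ+-317/104·τ²+317/312·τ³=-11727/6656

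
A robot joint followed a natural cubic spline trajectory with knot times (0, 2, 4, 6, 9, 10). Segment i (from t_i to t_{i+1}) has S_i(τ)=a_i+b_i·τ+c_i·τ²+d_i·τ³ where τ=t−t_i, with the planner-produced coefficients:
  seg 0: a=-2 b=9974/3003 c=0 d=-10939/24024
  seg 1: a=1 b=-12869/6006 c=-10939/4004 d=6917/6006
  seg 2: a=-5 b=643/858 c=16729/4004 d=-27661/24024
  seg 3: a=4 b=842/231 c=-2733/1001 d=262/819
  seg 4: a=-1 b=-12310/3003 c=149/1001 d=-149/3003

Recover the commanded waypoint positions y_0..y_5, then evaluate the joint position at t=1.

y_0=-2 y_1=1 y_2=-5 y_3=4 y_4=-1 y_5=-5
S(1) = 6935/8008

y_0 = S_0(0) = a_0 = -2
y_1 = S_1(0) = a_1 = 1
y_2 = S_2(0) = a_2 = -5
y_3 = S_3(0) = a_3 = 4
y_4 = S_4(0) = a_4 = -1
y_5 = S_4(1) = -5
t_q=1 is in segment 0 (τ=1); S_0(τ)=6935/8008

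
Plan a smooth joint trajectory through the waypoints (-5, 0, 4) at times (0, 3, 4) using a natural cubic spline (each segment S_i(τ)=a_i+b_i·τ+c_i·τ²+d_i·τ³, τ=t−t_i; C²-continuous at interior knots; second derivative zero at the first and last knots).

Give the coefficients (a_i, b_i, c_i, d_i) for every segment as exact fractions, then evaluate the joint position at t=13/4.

  seg 0: a=-5 b=19/24 c=0 d=7/72
  seg 1: a=0 b=41/12 c=7/8 d=-7/24
S(13/4) = 463/512

Δ: Δ0=5/3, Δ1=4
row 1: diag=8, rhs=14; c'=1/8, d'=7/4
back: M1=7/4
M: M0=0, M1=7/4, M2=0
seg 0: a=-5, c=M0/2=0, d=(M1−M0)/(6·3)=7/72, b=Δ0−h0·(2M0+M1)/6=19/24
seg 1: a=0, c=M1/2=7/8, d=(M2−M1)/(6·1)=-7/24, b=Δ1−h1·(2M1+M2)/6=41/12
t_q=13/4 → seg 1, τ=1/4; S=0+41/12·τ+7/8·τ²+-7/24·τ³=463/512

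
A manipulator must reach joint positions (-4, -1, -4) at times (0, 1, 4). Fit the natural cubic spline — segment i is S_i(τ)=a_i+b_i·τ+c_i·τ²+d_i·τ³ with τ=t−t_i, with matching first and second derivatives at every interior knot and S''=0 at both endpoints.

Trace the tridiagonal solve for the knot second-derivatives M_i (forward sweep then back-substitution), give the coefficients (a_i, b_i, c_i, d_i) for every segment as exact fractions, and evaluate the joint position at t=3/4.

  seg 0: a=-4 b=7/2 c=0 d=-1/2
  seg 1: a=-1 b=2 c=-3/2 d=1/6
S(3/4) = -203/128

Δ: Δ0=3, Δ1=-1
row 1: diag=8, rhs=-24; c'=3/8, d'=-3
back: M1=-3
M: M0=0, M1=-3, M2=0
seg 0: a=-4, c=M0/2=0, d=(M1−M0)/(6·1)=-1/2, b=Δ0−h0·(2M0+M1)/6=7/2
seg 1: a=-1, c=M1/2=-3/2, d=(M2−M1)/(6·3)=1/6, b=Δ1−h1·(2M1+M2)/6=2
t_q=3/4 → seg 0, τ=3/4; S=-4+7/2·τ+0·τ²+-1/2·τ³=-203/128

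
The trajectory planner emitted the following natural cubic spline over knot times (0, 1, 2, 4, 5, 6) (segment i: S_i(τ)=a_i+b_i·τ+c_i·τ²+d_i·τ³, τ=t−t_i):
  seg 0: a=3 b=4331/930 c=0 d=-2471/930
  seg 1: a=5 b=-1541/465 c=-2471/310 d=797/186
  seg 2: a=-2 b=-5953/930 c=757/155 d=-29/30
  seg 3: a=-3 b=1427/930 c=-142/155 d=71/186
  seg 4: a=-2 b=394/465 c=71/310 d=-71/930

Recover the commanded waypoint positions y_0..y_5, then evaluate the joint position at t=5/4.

y_0 = S_0(0) = a_0 = 3
y_1 = S_1(0) = a_1 = 5
y_2 = S_2(0) = a_2 = -2
y_3 = S_3(0) = a_3 = -3
y_4 = S_4(0) = a_4 = -2
y_5 = S_4(1) = -1
t_q=5/4 is in segment 1 (τ=1/4); S_1(τ)=74207/19840

y_0=3 y_1=5 y_2=-2 y_3=-3 y_4=-2 y_5=-1
S(5/4) = 74207/19840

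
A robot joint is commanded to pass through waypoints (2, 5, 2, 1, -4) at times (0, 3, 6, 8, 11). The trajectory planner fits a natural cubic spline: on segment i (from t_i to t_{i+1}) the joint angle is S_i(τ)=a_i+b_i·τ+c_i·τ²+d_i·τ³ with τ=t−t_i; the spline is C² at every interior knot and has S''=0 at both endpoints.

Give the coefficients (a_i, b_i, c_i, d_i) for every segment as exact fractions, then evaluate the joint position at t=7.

Δ: Δ0=1, Δ1=-1, Δ2=-1/2, Δ3=-5/3
row 1: diag=12, rhs=-12; c'=1/4, d'=-1
row 2: denom=10−3·1/4=37/4; d'=(3−3·-1)/(37/4)=24/37
row 3: denom=10−2·8/37=354/37; d'=(-7−2·24/37)/(354/37)=-307/354
back: M3=-307/354
back: M2=24/37−8/37·-307/354=148/177
back: M1=-1−1/4·148/177=-214/177
M: M0=0, M1=-214/177, M2=148/177, M3=-307/354, M4=0
seg 0: a=2, c=M0/2=0, d=(M1−M0)/(6·3)=-107/1593, b=Δ0−h0·(2M0+M1)/6=284/177
seg 1: a=5, c=M1/2=-107/177, d=(M2−M1)/(6·3)=181/1593, b=Δ1−h1·(2M1+M2)/6=-37/177
seg 2: a=2, c=M2/2=74/177, d=(M3−M2)/(6·2)=-67/472, b=Δ2−h2·(2M2+M3)/6=-136/177
seg 3: a=1, c=M3/2=-307/708, d=(M4−M3)/(6·3)=307/6372, b=Δ3−h3·(2M3+M4)/6=-283/354
t_q=7 → seg 2, τ=1; S=2+-136/177·τ+74/177·τ²+-67/472·τ³=2135/1416

  seg 0: a=2 b=284/177 c=0 d=-107/1593
  seg 1: a=5 b=-37/177 c=-107/177 d=181/1593
  seg 2: a=2 b=-136/177 c=74/177 d=-67/472
  seg 3: a=1 b=-283/354 c=-307/708 d=307/6372
S(7) = 2135/1416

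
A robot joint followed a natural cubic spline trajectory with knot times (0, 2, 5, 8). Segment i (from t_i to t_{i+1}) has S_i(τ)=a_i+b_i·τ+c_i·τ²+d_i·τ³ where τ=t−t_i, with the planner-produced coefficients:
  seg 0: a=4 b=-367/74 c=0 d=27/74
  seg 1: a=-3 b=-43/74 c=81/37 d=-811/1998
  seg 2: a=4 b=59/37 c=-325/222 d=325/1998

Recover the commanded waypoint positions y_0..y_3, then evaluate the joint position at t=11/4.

y_0 = S_0(0) = a_0 = 4
y_1 = S_1(0) = a_1 = -3
y_2 = S_2(0) = a_2 = 4
y_3 = S_2(3) = 0
t_q=11/4 is in segment 1 (τ=3/4); S_1(τ)=-11251/4736

y_0=4 y_1=-3 y_2=4 y_3=0
S(11/4) = -11251/4736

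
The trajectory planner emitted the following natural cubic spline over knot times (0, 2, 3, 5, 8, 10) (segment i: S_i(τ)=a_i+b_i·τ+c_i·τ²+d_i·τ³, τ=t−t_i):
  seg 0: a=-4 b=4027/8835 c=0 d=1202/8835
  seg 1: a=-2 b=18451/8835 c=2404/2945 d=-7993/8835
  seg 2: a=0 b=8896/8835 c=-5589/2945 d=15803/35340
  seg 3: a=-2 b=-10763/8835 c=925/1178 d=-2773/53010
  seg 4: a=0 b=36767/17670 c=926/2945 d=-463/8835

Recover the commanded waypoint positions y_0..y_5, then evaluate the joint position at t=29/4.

y_0 = S_0(0) = a_0 = -4
y_1 = S_1(0) = a_1 = -2
y_2 = S_2(0) = a_2 = 0
y_3 = S_3(0) = a_3 = -2
y_4 = S_4(0) = a_4 = 0
y_5 = S_4(2) = 5
t_q=29/4 is in segment 3 (τ=9/4); S_3(τ)=-513281/376960

y_0=-4 y_1=-2 y_2=0 y_3=-2 y_4=0 y_5=5
S(29/4) = -513281/376960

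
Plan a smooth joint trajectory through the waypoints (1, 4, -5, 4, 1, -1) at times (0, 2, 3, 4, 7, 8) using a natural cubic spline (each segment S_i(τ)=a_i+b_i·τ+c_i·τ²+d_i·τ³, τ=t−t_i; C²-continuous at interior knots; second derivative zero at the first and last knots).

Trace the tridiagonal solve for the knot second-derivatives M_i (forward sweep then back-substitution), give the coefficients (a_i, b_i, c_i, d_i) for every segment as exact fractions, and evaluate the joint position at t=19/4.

Δ: Δ0=3/2, Δ1=-9, Δ2=9, Δ3=-1, Δ4=-2
row 1: diag=6, rhs=-63; c'=1/6, d'=-21/2
row 2: denom=4−1·1/6=23/6; d'=(108−1·-21/2)/(23/6)=711/23
row 3: denom=8−1·6/23=178/23; d'=(-60−1·711/23)/(178/23)=-2091/178
row 4: denom=8−3·69/178=1217/178; d'=(-6−3·-2091/178)/(1217/178)=5205/1217
back: M4=5205/1217
back: M3=-2091/178−69/178·5205/1217=-16314/1217
back: M2=711/23−6/23·-16314/1217=41877/1217
back: M1=-21/2−1/6·41877/1217=-19758/1217
M: M0=0, M1=-19758/1217, M2=41877/1217, M3=-16314/1217, M4=5205/1217, M5=0
seg 0: a=1, c=M0/2=0, d=(M1−M0)/(6·2)=-3293/2434, b=Δ0−h0·(2M0+M1)/6=16823/2434
seg 1: a=4, c=M1/2=-9879/1217, d=(M2−M1)/(6·1)=20545/2434, b=Δ1−h1·(2M1+M2)/6=-22693/2434
seg 2: a=-5, c=M2/2=41877/2434, d=(M3−M2)/(6·1)=-19397/2434, b=Δ2−h2·(2M2+M3)/6=-287/1217
seg 3: a=4, c=M3/2=-8157/1217, d=(M4−M3)/(6·3)=2391/2434, b=Δ3−h3·(2M3+M4)/6=24989/2434
seg 4: a=1, c=M4/2=5205/2434, d=(M5−M4)/(6·1)=-1735/2434, b=Δ4−h4·(2M4+M5)/6=-4169/1217
t_q=19/4 → seg 3, τ=3/4; S=4+24989/2434·τ+-8157/1217·τ²+2391/2434·τ³=1299829/155776

  seg 0: a=1 b=16823/2434 c=0 d=-3293/2434
  seg 1: a=4 b=-22693/2434 c=-9879/1217 d=20545/2434
  seg 2: a=-5 b=-287/1217 c=41877/2434 d=-19397/2434
  seg 3: a=4 b=24989/2434 c=-8157/1217 d=2391/2434
  seg 4: a=1 b=-4169/1217 c=5205/2434 d=-1735/2434
S(19/4) = 1299829/155776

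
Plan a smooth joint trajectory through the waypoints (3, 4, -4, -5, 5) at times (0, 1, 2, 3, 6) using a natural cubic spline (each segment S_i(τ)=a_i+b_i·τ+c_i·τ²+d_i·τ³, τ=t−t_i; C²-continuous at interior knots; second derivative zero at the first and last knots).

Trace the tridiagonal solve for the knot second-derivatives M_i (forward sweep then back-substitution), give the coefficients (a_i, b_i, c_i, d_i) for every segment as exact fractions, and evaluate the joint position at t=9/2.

Δ: Δ0=1, Δ1=-8, Δ2=-1, Δ3=10/3
row 1: diag=4, rhs=-54; c'=1/4, d'=-27/2
row 2: denom=4−1·1/4=15/4; d'=(42−1·-27/2)/(15/4)=74/5
row 3: denom=8−1·4/15=116/15; d'=(26−1·74/5)/(116/15)=42/29
back: M3=42/29
back: M2=74/5−4/15·42/29=418/29
back: M1=-27/2−1/4·418/29=-496/29
M: M0=0, M1=-496/29, M2=418/29, M3=42/29, M4=0
seg 0: a=3, c=M0/2=0, d=(M1−M0)/(6·1)=-248/87, b=Δ0−h0·(2M0+M1)/6=335/87
seg 1: a=4, c=M1/2=-248/29, d=(M2−M1)/(6·1)=457/87, b=Δ1−h1·(2M1+M2)/6=-409/87
seg 2: a=-4, c=M2/2=209/29, d=(M3−M2)/(6·1)=-188/87, b=Δ2−h2·(2M2+M3)/6=-526/87
seg 3: a=-5, c=M3/2=21/29, d=(M4−M3)/(6·3)=-7/87, b=Δ3−h3·(2M3+M4)/6=164/87
t_q=9/2 → seg 3, τ=3/2; S=-5+164/87·τ+21/29·τ²+-7/87·τ³=-189/232

  seg 0: a=3 b=335/87 c=0 d=-248/87
  seg 1: a=4 b=-409/87 c=-248/29 d=457/87
  seg 2: a=-4 b=-526/87 c=209/29 d=-188/87
  seg 3: a=-5 b=164/87 c=21/29 d=-7/87
S(9/2) = -189/232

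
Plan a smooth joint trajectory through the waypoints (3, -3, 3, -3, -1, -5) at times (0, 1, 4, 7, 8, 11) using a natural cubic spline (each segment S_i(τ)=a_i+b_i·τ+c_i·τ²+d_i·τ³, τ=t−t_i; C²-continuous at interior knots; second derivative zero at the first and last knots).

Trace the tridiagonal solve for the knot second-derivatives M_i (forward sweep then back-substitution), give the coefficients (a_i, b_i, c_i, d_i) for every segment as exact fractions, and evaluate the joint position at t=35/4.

  seg 0: a=3 b=-11992/1635 c=0 d=2182/1635
  seg 1: a=-3 b=-5446/1635 c=2182/545 d=-10922/14715
  seg 2: a=3 b=1064/1635 c=-4376/1635 d=8794/14715
  seg 3: a=-3 b=238/327 c=4418/1635 d=-2338/1635
  seg 4: a=-1 b=1004/545 c=-2596/1635 d=2596/14715
S(35/4) = -3811/8720

Δ: Δ0=-6, Δ1=2, Δ2=-2, Δ3=2, Δ4=-4/3
row 1: diag=8, rhs=48; c'=3/8, d'=6
row 2: denom=12−3·3/8=87/8; d'=(-24−3·6)/(87/8)=-112/29
row 3: denom=8−3·8/29=208/29; d'=(24−3·-112/29)/(208/29)=129/26
row 4: denom=8−1·29/208=1635/208; d'=(-20−1·129/26)/(1635/208)=-5192/1635
back: M4=-5192/1635
back: M3=129/26−29/208·-5192/1635=8836/1635
back: M2=-112/29−8/29·8836/1635=-8752/1635
back: M1=6−3/8·-8752/1635=4364/545
M: M0=0, M1=4364/545, M2=-8752/1635, M3=8836/1635, M4=-5192/1635, M5=0
seg 0: a=3, c=M0/2=0, d=(M1−M0)/(6·1)=2182/1635, b=Δ0−h0·(2M0+M1)/6=-11992/1635
seg 1: a=-3, c=M1/2=2182/545, d=(M2−M1)/(6·3)=-10922/14715, b=Δ1−h1·(2M1+M2)/6=-5446/1635
seg 2: a=3, c=M2/2=-4376/1635, d=(M3−M2)/(6·3)=8794/14715, b=Δ2−h2·(2M2+M3)/6=1064/1635
seg 3: a=-3, c=M3/2=4418/1635, d=(M4−M3)/(6·1)=-2338/1635, b=Δ3−h3·(2M3+M4)/6=238/327
seg 4: a=-1, c=M4/2=-2596/1635, d=(M5−M4)/(6·3)=2596/14715, b=Δ4−h4·(2M4+M5)/6=1004/545
t_q=35/4 → seg 4, τ=3/4; S=-1+1004/545·τ+-2596/1635·τ²+2596/14715·τ³=-3811/8720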